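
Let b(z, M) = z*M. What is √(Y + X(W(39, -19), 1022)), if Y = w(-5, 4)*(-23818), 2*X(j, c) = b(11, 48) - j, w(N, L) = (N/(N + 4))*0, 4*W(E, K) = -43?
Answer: √4310/4 ≈ 16.413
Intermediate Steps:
W(E, K) = -43/4 (W(E, K) = (¼)*(-43) = -43/4)
w(N, L) = 0 (w(N, L) = (N/(4 + N))*0 = 0)
b(z, M) = M*z
X(j, c) = 264 - j/2 (X(j, c) = (48*11 - j)/2 = (528 - j)/2 = 264 - j/2)
Y = 0 (Y = 0*(-23818) = 0)
√(Y + X(W(39, -19), 1022)) = √(0 + (264 - ½*(-43/4))) = √(0 + (264 + 43/8)) = √(0 + 2155/8) = √(2155/8) = √4310/4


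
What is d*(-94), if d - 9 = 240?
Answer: -23406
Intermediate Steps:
d = 249 (d = 9 + 240 = 249)
d*(-94) = 249*(-94) = -23406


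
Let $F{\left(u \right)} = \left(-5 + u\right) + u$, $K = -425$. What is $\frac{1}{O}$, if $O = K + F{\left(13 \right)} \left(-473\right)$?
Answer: $- \frac{1}{10358} \approx -9.6544 \cdot 10^{-5}$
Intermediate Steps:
$F{\left(u \right)} = -5 + 2 u$
$O = -10358$ ($O = -425 + \left(-5 + 2 \cdot 13\right) \left(-473\right) = -425 + \left(-5 + 26\right) \left(-473\right) = -425 + 21 \left(-473\right) = -425 - 9933 = -10358$)
$\frac{1}{O} = \frac{1}{-10358} = - \frac{1}{10358}$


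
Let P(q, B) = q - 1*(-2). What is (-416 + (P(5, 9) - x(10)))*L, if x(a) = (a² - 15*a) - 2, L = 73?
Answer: -26061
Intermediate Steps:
x(a) = -2 + a² - 15*a
P(q, B) = 2 + q (P(q, B) = q + 2 = 2 + q)
(-416 + (P(5, 9) - x(10)))*L = (-416 + ((2 + 5) - (-2 + 10² - 15*10)))*73 = (-416 + (7 - (-2 + 100 - 150)))*73 = (-416 + (7 - 1*(-52)))*73 = (-416 + (7 + 52))*73 = (-416 + 59)*73 = -357*73 = -26061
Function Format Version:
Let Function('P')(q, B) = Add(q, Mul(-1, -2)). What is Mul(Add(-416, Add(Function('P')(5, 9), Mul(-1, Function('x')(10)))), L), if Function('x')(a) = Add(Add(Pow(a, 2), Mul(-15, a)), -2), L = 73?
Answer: -26061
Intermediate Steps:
Function('x')(a) = Add(-2, Pow(a, 2), Mul(-15, a))
Function('P')(q, B) = Add(2, q) (Function('P')(q, B) = Add(q, 2) = Add(2, q))
Mul(Add(-416, Add(Function('P')(5, 9), Mul(-1, Function('x')(10)))), L) = Mul(Add(-416, Add(Add(2, 5), Mul(-1, Add(-2, Pow(10, 2), Mul(-15, 10))))), 73) = Mul(Add(-416, Add(7, Mul(-1, Add(-2, 100, -150)))), 73) = Mul(Add(-416, Add(7, Mul(-1, -52))), 73) = Mul(Add(-416, Add(7, 52)), 73) = Mul(Add(-416, 59), 73) = Mul(-357, 73) = -26061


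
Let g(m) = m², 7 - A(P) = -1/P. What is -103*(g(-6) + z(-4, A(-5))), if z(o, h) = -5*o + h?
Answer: -32342/5 ≈ -6468.4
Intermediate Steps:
A(P) = 7 + 1/P (A(P) = 7 - (-1)/P = 7 + 1/P)
z(o, h) = h - 5*o
-103*(g(-6) + z(-4, A(-5))) = -103*((-6)² + ((7 + 1/(-5)) - 5*(-4))) = -103*(36 + ((7 - ⅕) + 20)) = -103*(36 + (34/5 + 20)) = -103*(36 + 134/5) = -103*314/5 = -32342/5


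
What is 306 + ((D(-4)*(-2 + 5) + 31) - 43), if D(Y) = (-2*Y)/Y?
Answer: 288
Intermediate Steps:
D(Y) = -2
306 + ((D(-4)*(-2 + 5) + 31) - 43) = 306 + ((-2*(-2 + 5) + 31) - 43) = 306 + ((-2*3 + 31) - 43) = 306 + ((-6 + 31) - 43) = 306 + (25 - 43) = 306 - 18 = 288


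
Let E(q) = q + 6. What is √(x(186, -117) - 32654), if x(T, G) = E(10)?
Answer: I*√32638 ≈ 180.66*I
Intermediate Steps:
E(q) = 6 + q
x(T, G) = 16 (x(T, G) = 6 + 10 = 16)
√(x(186, -117) - 32654) = √(16 - 32654) = √(-32638) = I*√32638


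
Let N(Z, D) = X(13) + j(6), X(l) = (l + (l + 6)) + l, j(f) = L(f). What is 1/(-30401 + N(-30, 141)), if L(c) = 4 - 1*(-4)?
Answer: -1/30348 ≈ -3.2951e-5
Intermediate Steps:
L(c) = 8 (L(c) = 4 + 4 = 8)
j(f) = 8
X(l) = 6 + 3*l (X(l) = (l + (6 + l)) + l = (6 + 2*l) + l = 6 + 3*l)
N(Z, D) = 53 (N(Z, D) = (6 + 3*13) + 8 = (6 + 39) + 8 = 45 + 8 = 53)
1/(-30401 + N(-30, 141)) = 1/(-30401 + 53) = 1/(-30348) = -1/30348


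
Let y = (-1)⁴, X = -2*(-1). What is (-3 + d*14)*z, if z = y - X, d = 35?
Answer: -487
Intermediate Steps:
X = 2
y = 1
z = -1 (z = 1 - 1*2 = 1 - 2 = -1)
(-3 + d*14)*z = (-3 + 35*14)*(-1) = (-3 + 490)*(-1) = 487*(-1) = -487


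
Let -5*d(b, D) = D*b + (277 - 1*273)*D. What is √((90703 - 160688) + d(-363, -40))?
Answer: I*√72857 ≈ 269.92*I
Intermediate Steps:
d(b, D) = -4*D/5 - D*b/5 (d(b, D) = -(D*b + (277 - 1*273)*D)/5 = -(D*b + (277 - 273)*D)/5 = -(D*b + 4*D)/5 = -(4*D + D*b)/5 = -4*D/5 - D*b/5)
√((90703 - 160688) + d(-363, -40)) = √((90703 - 160688) - ⅕*(-40)*(4 - 363)) = √(-69985 - ⅕*(-40)*(-359)) = √(-69985 - 2872) = √(-72857) = I*√72857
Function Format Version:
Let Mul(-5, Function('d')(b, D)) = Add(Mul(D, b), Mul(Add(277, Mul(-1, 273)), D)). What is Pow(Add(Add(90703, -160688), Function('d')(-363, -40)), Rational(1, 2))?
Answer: Mul(I, Pow(72857, Rational(1, 2))) ≈ Mul(269.92, I)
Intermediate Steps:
Function('d')(b, D) = Add(Mul(Rational(-4, 5), D), Mul(Rational(-1, 5), D, b)) (Function('d')(b, D) = Mul(Rational(-1, 5), Add(Mul(D, b), Mul(Add(277, Mul(-1, 273)), D))) = Mul(Rational(-1, 5), Add(Mul(D, b), Mul(Add(277, -273), D))) = Mul(Rational(-1, 5), Add(Mul(D, b), Mul(4, D))) = Mul(Rational(-1, 5), Add(Mul(4, D), Mul(D, b))) = Add(Mul(Rational(-4, 5), D), Mul(Rational(-1, 5), D, b)))
Pow(Add(Add(90703, -160688), Function('d')(-363, -40)), Rational(1, 2)) = Pow(Add(Add(90703, -160688), Mul(Rational(-1, 5), -40, Add(4, -363))), Rational(1, 2)) = Pow(Add(-69985, Mul(Rational(-1, 5), -40, -359)), Rational(1, 2)) = Pow(Add(-69985, -2872), Rational(1, 2)) = Pow(-72857, Rational(1, 2)) = Mul(I, Pow(72857, Rational(1, 2)))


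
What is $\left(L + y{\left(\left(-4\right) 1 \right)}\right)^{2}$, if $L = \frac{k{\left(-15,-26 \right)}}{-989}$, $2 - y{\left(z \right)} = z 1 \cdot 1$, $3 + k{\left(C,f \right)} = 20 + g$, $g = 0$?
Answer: $\frac{35010889}{978121} \approx 35.794$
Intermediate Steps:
$k{\left(C,f \right)} = 17$ ($k{\left(C,f \right)} = -3 + \left(20 + 0\right) = -3 + 20 = 17$)
$y{\left(z \right)} = 2 - z$ ($y{\left(z \right)} = 2 - z 1 \cdot 1 = 2 - z 1 = 2 - z$)
$L = - \frac{17}{989}$ ($L = \frac{17}{-989} = 17 \left(- \frac{1}{989}\right) = - \frac{17}{989} \approx -0.017189$)
$\left(L + y{\left(\left(-4\right) 1 \right)}\right)^{2} = \left(- \frac{17}{989} - \left(-2 - 4\right)\right)^{2} = \left(- \frac{17}{989} + \left(2 - -4\right)\right)^{2} = \left(- \frac{17}{989} + \left(2 + 4\right)\right)^{2} = \left(- \frac{17}{989} + 6\right)^{2} = \left(\frac{5917}{989}\right)^{2} = \frac{35010889}{978121}$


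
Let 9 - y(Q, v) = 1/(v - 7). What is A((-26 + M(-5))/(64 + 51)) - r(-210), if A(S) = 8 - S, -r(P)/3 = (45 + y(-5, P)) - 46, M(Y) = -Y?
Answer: 803462/24955 ≈ 32.196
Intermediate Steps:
y(Q, v) = 9 - 1/(-7 + v) (y(Q, v) = 9 - 1/(v - 7) = 9 - 1/(-7 + v))
r(P) = 3 - 3*(-64 + 9*P)/(-7 + P) (r(P) = -3*((45 + (-64 + 9*P)/(-7 + P)) - 46) = -3*(-1 + (-64 + 9*P)/(-7 + P)) = 3 - 3*(-64 + 9*P)/(-7 + P))
A((-26 + M(-5))/(64 + 51)) - r(-210) = (8 - (-26 - 1*(-5))/(64 + 51)) - 3*(57 - 8*(-210))/(-7 - 210) = (8 - (-26 + 5)/115) - 3*(57 + 1680)/(-217) = (8 - (-21)/115) - 3*(-1)*1737/217 = (8 - 1*(-21/115)) - 1*(-5211/217) = (8 + 21/115) + 5211/217 = 941/115 + 5211/217 = 803462/24955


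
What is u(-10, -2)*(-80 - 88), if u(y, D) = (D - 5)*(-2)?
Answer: -2352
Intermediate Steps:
u(y, D) = 10 - 2*D (u(y, D) = (-5 + D)*(-2) = 10 - 2*D)
u(-10, -2)*(-80 - 88) = (10 - 2*(-2))*(-80 - 88) = (10 + 4)*(-168) = 14*(-168) = -2352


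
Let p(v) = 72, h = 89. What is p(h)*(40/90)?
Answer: 32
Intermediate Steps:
p(h)*(40/90) = 72*(40/90) = 72*(40*(1/90)) = 72*(4/9) = 32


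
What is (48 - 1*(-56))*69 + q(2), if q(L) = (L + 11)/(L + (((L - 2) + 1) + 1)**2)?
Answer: 43069/6 ≈ 7178.2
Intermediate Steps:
q(L) = (11 + L)/(L + L**2) (q(L) = (11 + L)/(L + (((-2 + L) + 1) + 1)**2) = (11 + L)/(L + ((-1 + L) + 1)**2) = (11 + L)/(L + L**2))
(48 - 1*(-56))*69 + q(2) = (48 - 1*(-56))*69 + (11 + 2)/(2*(1 + 2)) = (48 + 56)*69 + (1/2)*13/3 = 104*69 + (1/2)*(1/3)*13 = 7176 + 13/6 = 43069/6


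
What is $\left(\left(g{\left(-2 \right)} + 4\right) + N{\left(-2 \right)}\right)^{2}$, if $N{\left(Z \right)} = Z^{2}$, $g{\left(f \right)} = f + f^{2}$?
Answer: $100$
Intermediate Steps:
$\left(\left(g{\left(-2 \right)} + 4\right) + N{\left(-2 \right)}\right)^{2} = \left(\left(- 2 \left(1 - 2\right) + 4\right) + \left(-2\right)^{2}\right)^{2} = \left(\left(\left(-2\right) \left(-1\right) + 4\right) + 4\right)^{2} = \left(\left(2 + 4\right) + 4\right)^{2} = \left(6 + 4\right)^{2} = 10^{2} = 100$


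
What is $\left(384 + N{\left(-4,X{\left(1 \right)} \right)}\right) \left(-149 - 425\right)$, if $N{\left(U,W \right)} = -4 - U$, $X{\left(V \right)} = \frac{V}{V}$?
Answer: $-220416$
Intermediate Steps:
$X{\left(V \right)} = 1$
$\left(384 + N{\left(-4,X{\left(1 \right)} \right)}\right) \left(-149 - 425\right) = \left(384 - 0\right) \left(-149 - 425\right) = \left(384 + \left(-4 + 4\right)\right) \left(-574\right) = \left(384 + 0\right) \left(-574\right) = 384 \left(-574\right) = -220416$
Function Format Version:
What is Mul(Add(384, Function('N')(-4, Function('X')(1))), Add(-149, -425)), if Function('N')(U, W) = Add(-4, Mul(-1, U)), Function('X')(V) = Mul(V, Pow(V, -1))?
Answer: -220416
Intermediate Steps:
Function('X')(V) = 1
Mul(Add(384, Function('N')(-4, Function('X')(1))), Add(-149, -425)) = Mul(Add(384, Add(-4, Mul(-1, -4))), Add(-149, -425)) = Mul(Add(384, Add(-4, 4)), -574) = Mul(Add(384, 0), -574) = Mul(384, -574) = -220416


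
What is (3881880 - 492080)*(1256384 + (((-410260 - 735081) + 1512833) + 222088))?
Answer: 6257448767200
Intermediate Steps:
(3881880 - 492080)*(1256384 + (((-410260 - 735081) + 1512833) + 222088)) = 3389800*(1256384 + ((-1145341 + 1512833) + 222088)) = 3389800*(1256384 + (367492 + 222088)) = 3389800*(1256384 + 589580) = 3389800*1845964 = 6257448767200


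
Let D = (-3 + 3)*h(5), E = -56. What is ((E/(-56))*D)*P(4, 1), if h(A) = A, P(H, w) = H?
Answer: 0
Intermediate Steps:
D = 0 (D = (-3 + 3)*5 = 0*5 = 0)
((E/(-56))*D)*P(4, 1) = (-56/(-56)*0)*4 = (-56*(-1/56)*0)*4 = (1*0)*4 = 0*4 = 0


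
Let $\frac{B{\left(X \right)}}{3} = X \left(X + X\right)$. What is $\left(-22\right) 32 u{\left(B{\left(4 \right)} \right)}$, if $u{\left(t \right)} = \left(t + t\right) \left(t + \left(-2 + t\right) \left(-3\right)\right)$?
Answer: $25141248$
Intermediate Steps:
$B{\left(X \right)} = 6 X^{2}$ ($B{\left(X \right)} = 3 X \left(X + X\right) = 3 X 2 X = 3 \cdot 2 X^{2} = 6 X^{2}$)
$u{\left(t \right)} = 2 t \left(6 - 2 t\right)$ ($u{\left(t \right)} = 2 t \left(t - \left(-6 + 3 t\right)\right) = 2 t \left(6 - 2 t\right)$)
$\left(-22\right) 32 u{\left(B{\left(4 \right)} \right)} = \left(-22\right) 32 \cdot 4 \cdot 6 \cdot 4^{2} \left(3 - 6 \cdot 4^{2}\right) = - 704 \cdot 4 \cdot 6 \cdot 16 \left(3 - 6 \cdot 16\right) = - 704 \cdot 4 \cdot 96 \left(3 - 96\right) = - 704 \cdot 4 \cdot 96 \left(-93\right) = \left(-704\right) \left(-35712\right) = 25141248$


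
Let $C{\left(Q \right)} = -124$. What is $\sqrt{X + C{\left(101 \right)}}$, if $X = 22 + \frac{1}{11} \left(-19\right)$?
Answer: $\frac{i \sqrt{12551}}{11} \approx 10.185 i$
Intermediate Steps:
$X = \frac{223}{11}$ ($X = 22 + \frac{1}{11} \left(-19\right) = 22 - \frac{19}{11} = \frac{223}{11} \approx 20.273$)
$\sqrt{X + C{\left(101 \right)}} = \sqrt{\frac{223}{11} - 124} = \sqrt{- \frac{1141}{11}} = \frac{i \sqrt{12551}}{11}$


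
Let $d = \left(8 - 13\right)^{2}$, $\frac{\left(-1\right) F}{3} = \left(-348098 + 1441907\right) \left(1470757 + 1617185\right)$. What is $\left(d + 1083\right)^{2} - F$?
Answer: $10132857480898$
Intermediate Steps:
$F = -10132856253234$ ($F = - 3 \left(-348098 + 1441907\right) \left(1470757 + 1617185\right) = - 3 \cdot 1093809 \cdot 3087942 = \left(-3\right) 3377618751078 = -10132856253234$)
$d = 25$ ($d = \left(-5\right)^{2} = 25$)
$\left(d + 1083\right)^{2} - F = \left(25 + 1083\right)^{2} - -10132856253234 = 1108^{2} + 10132856253234 = 1227664 + 10132856253234 = 10132857480898$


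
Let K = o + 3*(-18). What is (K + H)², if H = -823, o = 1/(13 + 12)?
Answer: 480661776/625 ≈ 7.6906e+5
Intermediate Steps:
o = 1/25 ≈ 0.040000
K = -1349/25 (K = 1/25 + 3*(-18) = 1/25 - 54 = -1349/25 ≈ -53.960)
(K + H)² = (-1349/25 - 823)² = (-21924/25)² = 480661776/625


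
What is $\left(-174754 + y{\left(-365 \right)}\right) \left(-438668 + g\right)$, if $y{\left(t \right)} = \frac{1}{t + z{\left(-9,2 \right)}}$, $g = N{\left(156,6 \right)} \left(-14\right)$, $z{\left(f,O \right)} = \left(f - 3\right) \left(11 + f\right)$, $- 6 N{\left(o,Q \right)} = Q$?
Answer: $\frac{29819394932778}{389} \approx 7.6657 \cdot 10^{10}$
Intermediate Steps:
$N{\left(o,Q \right)} = - \frac{Q}{6}$
$z{\left(f,O \right)} = \left(-3 + f\right) \left(11 + f\right)$
$g = 14$ ($g = \left(- \frac{1}{6}\right) 6 \left(-14\right) = \left(-1\right) \left(-14\right) = 14$)
$y{\left(t \right)} = \frac{1}{-24 + t}$ ($y{\left(t \right)} = \frac{1}{t + \left(-33 + \left(-9\right)^{2} + 8 \left(-9\right)\right)} = \frac{1}{t - 24} = \frac{1}{-24 + t}$)
$\left(-174754 + y{\left(-365 \right)}\right) \left(-438668 + g\right) = \left(-174754 + \frac{1}{-24 - 365}\right) \left(-438668 + 14\right) = \left(-174754 + \frac{1}{-389}\right) \left(-438654\right) = \left(-174754 - \frac{1}{389}\right) \left(-438654\right) = \left(- \frac{67979307}{389}\right) \left(-438654\right) = \frac{29819394932778}{389}$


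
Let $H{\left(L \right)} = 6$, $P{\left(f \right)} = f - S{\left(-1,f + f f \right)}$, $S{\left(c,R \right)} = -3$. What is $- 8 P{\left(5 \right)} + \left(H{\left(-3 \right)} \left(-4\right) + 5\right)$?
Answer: $-83$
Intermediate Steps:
$P{\left(f \right)} = 3 + f$ ($P{\left(f \right)} = f - -3 = f + 3 = 3 + f$)
$- 8 P{\left(5 \right)} + \left(H{\left(-3 \right)} \left(-4\right) + 5\right) = - 8 \left(3 + 5\right) + \left(6 \left(-4\right) + 5\right) = \left(-8\right) 8 + \left(-24 + 5\right) = -64 - 19 = -83$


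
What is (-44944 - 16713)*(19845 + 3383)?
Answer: -1432168796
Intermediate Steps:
(-44944 - 16713)*(19845 + 3383) = -61657*23228 = -1432168796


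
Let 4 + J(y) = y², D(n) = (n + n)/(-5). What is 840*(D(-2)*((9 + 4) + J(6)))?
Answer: 30240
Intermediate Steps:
D(n) = -2*n/5 (D(n) = (2*n)*(-⅕) = -2*n/5)
J(y) = -4 + y²
840*(D(-2)*((9 + 4) + J(6))) = 840*((-⅖*(-2))*((9 + 4) + (-4 + 6²))) = 840*(4*(13 + (-4 + 36))/5) = 840*(4*(13 + 32)/5) = 840*((⅘)*45) = 840*36 = 30240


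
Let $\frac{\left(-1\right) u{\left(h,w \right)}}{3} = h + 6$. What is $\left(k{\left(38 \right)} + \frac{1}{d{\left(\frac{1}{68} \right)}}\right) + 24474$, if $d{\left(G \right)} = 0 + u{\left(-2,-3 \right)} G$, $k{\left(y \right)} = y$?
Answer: $\frac{73519}{3} \approx 24506.0$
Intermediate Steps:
$u{\left(h,w \right)} = -18 - 3 h$ ($u{\left(h,w \right)} = - 3 \left(h + 6\right) = - 3 \left(6 + h\right) = -18 - 3 h$)
$d{\left(G \right)} = - 12 G$ ($d{\left(G \right)} = 0 + \left(-18 - -6\right) G = 0 + \left(-18 + 6\right) G = 0 - 12 G = - 12 G$)
$\left(k{\left(38 \right)} + \frac{1}{d{\left(\frac{1}{68} \right)}}\right) + 24474 = \left(38 + \frac{1}{\left(-12\right) \frac{1}{68}}\right) + 24474 = \left(38 + \frac{1}{- \frac{3}{17}}\right) + 24474 = \left(38 - \frac{17}{3}\right) + 24474 = \frac{97}{3} + 24474 = \frac{73519}{3}$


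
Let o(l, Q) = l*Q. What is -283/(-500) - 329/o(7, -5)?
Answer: 4983/500 ≈ 9.9660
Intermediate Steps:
o(l, Q) = Q*l
-283/(-500) - 329/o(7, -5) = -283/(-500) - 329/((-5*7)) = -283*(-1/500) - 329/(-35) = 283/500 - 329*(-1/35) = 283/500 + 47/5 = 4983/500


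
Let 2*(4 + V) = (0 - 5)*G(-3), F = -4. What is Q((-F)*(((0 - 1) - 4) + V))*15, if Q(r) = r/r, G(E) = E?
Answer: 15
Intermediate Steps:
V = 7/2 (V = -4 + ((0 - 5)*(-3))/2 = -4 + (-5*(-3))/2 = -4 + (½)*15 = -4 + 15/2 = 7/2 ≈ 3.5000)
Q(r) = 1
Q((-F)*(((0 - 1) - 4) + V))*15 = 1*15 = 15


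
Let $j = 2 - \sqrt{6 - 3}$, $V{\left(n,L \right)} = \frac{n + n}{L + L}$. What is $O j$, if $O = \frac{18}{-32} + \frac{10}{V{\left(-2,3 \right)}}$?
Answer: $- \frac{249}{8} + \frac{249 \sqrt{3}}{16} \approx -4.17$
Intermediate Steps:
$V{\left(n,L \right)} = \frac{n}{L}$ ($V{\left(n,L \right)} = \frac{2 n}{2 L} = 2 n \frac{1}{2 L} = \frac{n}{L}$)
$O = - \frac{249}{16}$ ($O = \frac{18}{-32} + \frac{10}{\left(-2\right) \frac{1}{3}} = 18 \left(- \frac{1}{32}\right) + \frac{10}{\left(-2\right) \frac{1}{3}} = - \frac{9}{16} + \frac{10}{- \frac{2}{3}} = - \frac{9}{16} + 10 \left(- \frac{3}{2}\right) = - \frac{9}{16} - 15 = - \frac{249}{16} \approx -15.563$)
$j = 2 - \sqrt{3} \approx 0.26795$
$O j = - \frac{249 \left(2 - \sqrt{3}\right)}{16} = - \frac{249}{8} + \frac{249 \sqrt{3}}{16}$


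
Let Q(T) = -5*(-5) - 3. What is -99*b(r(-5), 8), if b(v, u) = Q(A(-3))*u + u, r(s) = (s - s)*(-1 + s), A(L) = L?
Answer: -18216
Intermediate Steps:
Q(T) = 22 (Q(T) = 25 - 3 = 22)
r(s) = 0 (r(s) = 0*(-1 + s) = 0)
b(v, u) = 23*u (b(v, u) = 22*u + u = 23*u)
-99*b(r(-5), 8) = -2277*8 = -99*184 = -18216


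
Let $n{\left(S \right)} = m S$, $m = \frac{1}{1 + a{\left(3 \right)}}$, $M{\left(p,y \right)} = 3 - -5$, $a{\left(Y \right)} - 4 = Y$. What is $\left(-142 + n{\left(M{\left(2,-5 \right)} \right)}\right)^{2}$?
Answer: $19881$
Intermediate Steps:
$a{\left(Y \right)} = 4 + Y$
$M{\left(p,y \right)} = 8$ ($M{\left(p,y \right)} = 3 + 5 = 8$)
$m = \frac{1}{8}$ ($m = \frac{1}{1 + \left(4 + 3\right)} = \frac{1}{1 + 7} = \frac{1}{8} \approx 0.125$)
$n{\left(S \right)} = \frac{S}{8}$
$\left(-142 + n{\left(M{\left(2,-5 \right)} \right)}\right)^{2} = \left(-142 + \frac{1}{8} \cdot 8\right)^{2} = \left(-142 + 1\right)^{2} = \left(-141\right)^{2} = 19881$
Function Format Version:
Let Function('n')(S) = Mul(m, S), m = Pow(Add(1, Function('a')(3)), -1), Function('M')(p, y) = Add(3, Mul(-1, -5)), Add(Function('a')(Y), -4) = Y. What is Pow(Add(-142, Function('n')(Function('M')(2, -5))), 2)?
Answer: 19881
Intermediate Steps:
Function('a')(Y) = Add(4, Y)
Function('M')(p, y) = 8 (Function('M')(p, y) = Add(3, 5) = 8)
m = Rational(1, 8) (m = Pow(Add(1, Add(4, 3)), -1) = Pow(Add(1, 7), -1) = Pow(8, -1) = Rational(1, 8) ≈ 0.12500)
Function('n')(S) = Mul(Rational(1, 8), S)
Pow(Add(-142, Function('n')(Function('M')(2, -5))), 2) = Pow(Add(-142, Mul(Rational(1, 8), 8)), 2) = Pow(Add(-142, 1), 2) = Pow(-141, 2) = 19881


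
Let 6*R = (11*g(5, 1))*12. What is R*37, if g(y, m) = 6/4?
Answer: 1221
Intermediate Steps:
g(y, m) = 3/2 (g(y, m) = 6*(¼) = 3/2)
R = 33 (R = ((11*(3/2))*12)/6 = ((33/2)*12)/6 = (⅙)*198 = 33)
R*37 = 33*37 = 1221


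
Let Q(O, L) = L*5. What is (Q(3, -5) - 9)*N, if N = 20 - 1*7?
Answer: -442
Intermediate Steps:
Q(O, L) = 5*L
N = 13 (N = 20 - 7 = 13)
(Q(3, -5) - 9)*N = (5*(-5) - 9)*13 = (-25 - 9)*13 = -34*13 = -442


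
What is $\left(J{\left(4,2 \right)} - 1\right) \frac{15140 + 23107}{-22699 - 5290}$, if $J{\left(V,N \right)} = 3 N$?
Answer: $- \frac{191235}{27989} \approx -6.8325$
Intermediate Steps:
$\left(J{\left(4,2 \right)} - 1\right) \frac{15140 + 23107}{-22699 - 5290} = \left(3 \cdot 2 - 1\right) \frac{15140 + 23107}{-22699 - 5290} = \left(6 - 1\right) \frac{38247}{-27989} = 5 \cdot 38247 \left(- \frac{1}{27989}\right) = 5 \left(- \frac{38247}{27989}\right) = - \frac{191235}{27989}$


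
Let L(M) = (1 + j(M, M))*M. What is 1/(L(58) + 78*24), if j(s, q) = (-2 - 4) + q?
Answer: 1/4946 ≈ 0.00020218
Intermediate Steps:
j(s, q) = -6 + q
L(M) = M*(-5 + M) (L(M) = (1 + (-6 + M))*M = (-5 + M)*M = M*(-5 + M))
1/(L(58) + 78*24) = 1/(58*(-5 + 58) + 78*24) = 1/(58*53 + 1872) = 1/(3074 + 1872) = 1/4946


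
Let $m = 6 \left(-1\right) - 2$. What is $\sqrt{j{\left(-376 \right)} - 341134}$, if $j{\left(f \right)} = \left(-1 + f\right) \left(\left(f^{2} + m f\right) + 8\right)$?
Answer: $i \sqrt{54776918} \approx 7401.1 i$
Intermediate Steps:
$m = -8$ ($m = -6 - 2 = -8$)
$j{\left(f \right)} = \left(-1 + f\right) \left(8 + f^{2} - 8 f\right)$ ($j{\left(f \right)} = \left(-1 + f\right) \left(\left(f^{2} - 8 f\right) + 8\right) = \left(-1 + f\right) \left(8 + f^{2} - 8 f\right)$)
$\sqrt{j{\left(-376 \right)} - 341134} = \sqrt{\left(-8 + \left(-376\right)^{3} - 9 \left(-376\right)^{2} + 16 \left(-376\right)\right) - 341134} = \sqrt{\left(-8 - 53157376 - 1272384 - 6016\right) - 341134} = \sqrt{-54435784 - 341134} = \sqrt{-54776918} = i \sqrt{54776918}$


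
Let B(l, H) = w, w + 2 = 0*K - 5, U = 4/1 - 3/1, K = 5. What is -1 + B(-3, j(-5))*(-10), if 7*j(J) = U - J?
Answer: 69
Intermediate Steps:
U = 1 (U = 4*1 - 3*1 = 4 - 3 = 1)
j(J) = 1/7 - J/7 (j(J) = (1 - J)/7 = 1/7 - J/7)
w = -7 (w = -2 + (0*5 - 5) = -2 + (0 - 5) = -2 - 5 = -7)
B(l, H) = -7
-1 + B(-3, j(-5))*(-10) = -1 - 7*(-10) = -1 + 70 = 69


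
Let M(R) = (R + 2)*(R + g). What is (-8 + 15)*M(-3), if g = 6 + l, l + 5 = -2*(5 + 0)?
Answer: 84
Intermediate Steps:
l = -15 (l = -5 - 2*(5 + 0) = -5 - 2*5 = -5 - 10 = -15)
g = -9 (g = 6 - 15 = -9)
M(R) = (-9 + R)*(2 + R) (M(R) = (R + 2)*(R - 9) = (2 + R)*(-9 + R) = (-9 + R)*(2 + R))
(-8 + 15)*M(-3) = (-8 + 15)*(-18 + (-3)² - 7*(-3)) = 7*(-18 + 9 + 21) = 7*12 = 84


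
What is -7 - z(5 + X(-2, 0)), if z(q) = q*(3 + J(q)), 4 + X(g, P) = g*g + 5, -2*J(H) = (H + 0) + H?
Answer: 63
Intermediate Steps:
J(H) = -H (J(H) = -((H + 0) + H)/2 = -(H + H)/2 = -H)
X(g, P) = 1 + g**2 (X(g, P) = -4 + (g*g + 5) = -4 + (g**2 + 5) = -4 + (5 + g**2) = 1 + g**2)
z(q) = q*(3 - q)
-7 - z(5 + X(-2, 0)) = -7 - (5 + (1 + (-2)**2))*(3 - (5 + (1 + (-2)**2))) = -7 - (5 + (1 + 4))*(3 - (5 + (1 + 4))) = -7 - (5 + 5)*(3 - (5 + 5)) = -7 - 10*(3 - 1*10) = -7 - 10*(3 - 10) = -7 - 10*(-7) = -7 - 1*(-70) = -7 + 70 = 63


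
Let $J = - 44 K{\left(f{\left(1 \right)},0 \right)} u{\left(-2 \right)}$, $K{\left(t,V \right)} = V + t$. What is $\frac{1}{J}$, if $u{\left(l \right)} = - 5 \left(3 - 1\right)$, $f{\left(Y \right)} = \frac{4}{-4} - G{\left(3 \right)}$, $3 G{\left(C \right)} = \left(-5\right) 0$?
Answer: $- \frac{1}{440} \approx -0.0022727$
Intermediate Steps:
$G{\left(C \right)} = 0$ ($G{\left(C \right)} = \frac{\left(-5\right) 0}{3} = \frac{1}{3} \cdot 0 = 0$)
$f{\left(Y \right)} = -1$ ($f{\left(Y \right)} = \frac{4}{-4} - 0 = 4 \left(- \frac{1}{4}\right) + 0 = -1 + 0 = -1$)
$u{\left(l \right)} = -10$ ($u{\left(l \right)} = \left(-5\right) 2 = -10$)
$J = -440$ ($J = - 44 \left(0 - 1\right) \left(-10\right) = \left(-44\right) \left(-1\right) \left(-10\right) = 44 \left(-10\right) = -440$)
$\frac{1}{J} = \frac{1}{-440} = - \frac{1}{440}$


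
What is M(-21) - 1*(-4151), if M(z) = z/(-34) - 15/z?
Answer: 988255/238 ≈ 4152.3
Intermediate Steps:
M(z) = -15/z - z/34 (M(z) = z*(-1/34) - 15/z = -z/34 - 15/z = -15/z - z/34)
M(-21) - 1*(-4151) = (-15/(-21) - 1/34*(-21)) - 1*(-4151) = (-15*(-1/21) + 21/34) + 4151 = (5/7 + 21/34) + 4151 = 317/238 + 4151 = 988255/238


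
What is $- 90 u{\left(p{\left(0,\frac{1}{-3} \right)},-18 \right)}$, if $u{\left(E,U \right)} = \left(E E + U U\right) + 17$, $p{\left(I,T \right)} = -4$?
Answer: $-32130$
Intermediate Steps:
$u{\left(E,U \right)} = 17 + E^{2} + U^{2}$ ($u{\left(E,U \right)} = \left(E^{2} + U^{2}\right) + 17 = 17 + E^{2} + U^{2}$)
$- 90 u{\left(p{\left(0,\frac{1}{-3} \right)},-18 \right)} = - 90 \left(17 + \left(-4\right)^{2} + \left(-18\right)^{2}\right) = - 90 \left(17 + 16 + 324\right) = \left(-90\right) 357 = -32130$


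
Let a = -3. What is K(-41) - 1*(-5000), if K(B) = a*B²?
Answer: -43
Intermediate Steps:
K(B) = -3*B²
K(-41) - 1*(-5000) = -3*(-41)² - 1*(-5000) = -3*1681 + 5000 = -5043 + 5000 = -43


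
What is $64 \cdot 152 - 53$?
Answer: $9675$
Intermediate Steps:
$64 \cdot 152 - 53 = 9728 - 53 = 9675$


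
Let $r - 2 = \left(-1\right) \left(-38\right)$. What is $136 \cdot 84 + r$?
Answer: $11464$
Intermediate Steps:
$r = 40$ ($r = 2 - -38 = 2 + 38 = 40$)
$136 \cdot 84 + r = 136 \cdot 84 + 40 = 11424 + 40 = 11464$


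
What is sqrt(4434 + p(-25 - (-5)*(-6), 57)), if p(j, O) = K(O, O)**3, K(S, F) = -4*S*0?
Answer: sqrt(4434) ≈ 66.588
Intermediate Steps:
K(S, F) = 0
p(j, O) = 0 (p(j, O) = 0**3 = 0)
sqrt(4434 + p(-25 - (-5)*(-6), 57)) = sqrt(4434 + 0) = sqrt(4434)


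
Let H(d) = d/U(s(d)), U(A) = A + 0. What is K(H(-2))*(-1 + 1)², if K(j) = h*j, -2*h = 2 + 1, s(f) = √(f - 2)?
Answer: 0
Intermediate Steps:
s(f) = √(-2 + f)
h = -3/2 (h = -(2 + 1)/2 = -½*3 = -3/2 ≈ -1.5000)
U(A) = A
H(d) = d/√(-2 + d) (H(d) = d/(√(-2 + d)) = d/√(-2 + d))
K(j) = -3*j/2
K(H(-2))*(-1 + 1)² = (-(-3)/√(-2 - 2))*(-1 + 1)² = -(-3)/√(-4)*0² = -(-3)*(-I/2)*0 = -3*I/2*0 = 0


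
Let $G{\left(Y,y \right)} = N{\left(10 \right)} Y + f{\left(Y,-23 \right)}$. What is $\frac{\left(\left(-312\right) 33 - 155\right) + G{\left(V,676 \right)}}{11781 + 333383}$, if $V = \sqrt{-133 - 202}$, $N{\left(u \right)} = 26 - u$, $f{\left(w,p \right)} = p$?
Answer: $- \frac{5237}{172582} + \frac{4 i \sqrt{335}}{86291} \approx -0.030345 + 0.00084843 i$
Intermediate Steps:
$V = i \sqrt{335}$ ($V = \sqrt{-335} = i \sqrt{335} \approx 18.303 i$)
$G{\left(Y,y \right)} = -23 + 16 Y$ ($G{\left(Y,y \right)} = \left(26 - 10\right) Y - 23 = 16 Y - 23 = -23 + 16 Y$)
$\frac{\left(\left(-312\right) 33 - 155\right) + G{\left(V,676 \right)}}{11781 + 333383} = \frac{\left(\left(-312\right) 33 - 155\right) - \left(23 - 16 i \sqrt{335}\right)}{11781 + 333383} = \frac{\left(-10296 - 155\right) - \left(23 - 16 i \sqrt{335}\right)}{345164} = \left(-10451 - \left(23 - 16 i \sqrt{335}\right)\right) \frac{1}{345164} = \left(-10474 + 16 i \sqrt{335}\right) \frac{1}{345164} = - \frac{5237}{172582} + \frac{4 i \sqrt{335}}{86291}$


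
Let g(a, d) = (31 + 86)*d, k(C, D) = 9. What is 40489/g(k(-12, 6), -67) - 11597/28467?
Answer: -15351966/2754973 ≈ -5.5725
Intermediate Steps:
g(a, d) = 117*d
40489/g(k(-12, 6), -67) - 11597/28467 = 40489/((117*(-67))) - 11597/28467 = 40489/(-7839) - 11597*1/28467 = 40489*(-1/7839) - 11597/28467 = -40489/7839 - 11597/28467 = -15351966/2754973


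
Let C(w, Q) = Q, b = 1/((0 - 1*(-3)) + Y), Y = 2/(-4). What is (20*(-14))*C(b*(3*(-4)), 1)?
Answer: -280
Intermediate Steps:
Y = -½ (Y = 2*(-¼) = -½ ≈ -0.50000)
b = ⅖ (b = 1/((0 - 1*(-3)) - ½) = 1/((0 + 3) - ½) = 1/(3 - ½) = 1/(5/2) = ⅖ ≈ 0.40000)
(20*(-14))*C(b*(3*(-4)), 1) = (20*(-14))*1 = -280*1 = -280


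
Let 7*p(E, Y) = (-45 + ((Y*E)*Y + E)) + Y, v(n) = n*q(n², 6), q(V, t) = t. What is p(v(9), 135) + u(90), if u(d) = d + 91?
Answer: 985561/7 ≈ 1.4079e+5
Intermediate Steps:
v(n) = 6*n (v(n) = n*6 = 6*n)
u(d) = 91 + d
p(E, Y) = -45/7 + E/7 + Y/7 + E*Y²/7 (p(E, Y) = ((-45 + ((Y*E)*Y + E)) + Y)/7 = ((-45 + ((E*Y)*Y + E)) + Y)/7 = ((-45 + (E*Y² + E)) + Y)/7 = ((-45 + (E + E*Y²)) + Y)/7 = ((-45 + E + E*Y²) + Y)/7 = (-45 + E + Y + E*Y²)/7 = -45/7 + E/7 + Y/7 + E*Y²/7)
p(v(9), 135) + u(90) = (-45/7 + (6*9)/7 + (⅐)*135 + (⅐)*(6*9)*135²) + (91 + 90) = (-45/7 + (⅐)*54 + 135/7 + (⅐)*54*18225) + 181 = (-45/7 + 54/7 + 135/7 + 984150/7) + 181 = 984294/7 + 181 = 985561/7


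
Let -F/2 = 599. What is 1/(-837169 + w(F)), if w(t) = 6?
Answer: -1/837163 ≈ -1.1945e-6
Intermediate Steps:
F = -1198 (F = -2*599 = -1198)
1/(-837169 + w(F)) = 1/(-837169 + 6) = 1/(-837163) = -1/837163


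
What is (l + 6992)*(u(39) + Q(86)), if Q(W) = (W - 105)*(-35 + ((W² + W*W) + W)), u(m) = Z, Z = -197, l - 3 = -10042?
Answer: 859906058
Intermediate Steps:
l = -10039 (l = 3 - 10042 = -10039)
u(m) = -197
Q(W) = (-105 + W)*(-35 + W + 2*W²) (Q(W) = (-105 + W)*(-35 + ((W² + W²) + W)) = (-105 + W)*(-35 + (2*W² + W)) = (-105 + W)*(-35 + (W + 2*W²)) = (-105 + W)*(-35 + W + 2*W²))
(l + 6992)*(u(39) + Q(86)) = (-10039 + 6992)*(-197 + (3675 - 209*86² - 140*86 + 2*86³)) = -3047*(-197 + (3675 - 209*7396 - 12040 + 2*636056)) = -3047*(-197 + (3675 - 1545764 - 12040 + 1272112)) = -3047*(-197 - 282017) = -3047*(-282214) = 859906058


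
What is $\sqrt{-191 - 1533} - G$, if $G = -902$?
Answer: $902 + 2 i \sqrt{431} \approx 902.0 + 41.521 i$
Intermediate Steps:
$\sqrt{-191 - 1533} - G = \sqrt{-191 - 1533} - -902 = \sqrt{-1724} + 902 = 2 i \sqrt{431} + 902 = 902 + 2 i \sqrt{431}$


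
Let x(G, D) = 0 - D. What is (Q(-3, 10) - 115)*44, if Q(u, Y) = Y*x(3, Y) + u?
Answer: -9592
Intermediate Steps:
x(G, D) = -D
Q(u, Y) = u - Y² (Q(u, Y) = Y*(-Y) + u = -Y² + u = u - Y²)
(Q(-3, 10) - 115)*44 = ((-3 - 1*10²) - 115)*44 = ((-3 - 1*100) - 115)*44 = ((-3 - 100) - 115)*44 = (-103 - 115)*44 = -218*44 = -9592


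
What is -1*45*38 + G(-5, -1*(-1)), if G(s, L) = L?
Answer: -1709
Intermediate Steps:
-1*45*38 + G(-5, -1*(-1)) = -1*45*38 - 1*(-1) = -45*38 + 1 = -1710 + 1 = -1709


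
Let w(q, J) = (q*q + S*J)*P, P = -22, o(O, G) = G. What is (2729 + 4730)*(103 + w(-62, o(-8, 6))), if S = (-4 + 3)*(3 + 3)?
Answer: -624116907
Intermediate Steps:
S = -6 (S = -1*6 = -6)
w(q, J) = -22*q² + 132*J (w(q, J) = (q*q - 6*J)*(-22) = (q² - 6*J)*(-22) = -22*q² + 132*J)
(2729 + 4730)*(103 + w(-62, o(-8, 6))) = (2729 + 4730)*(103 + (-22*(-62)² + 132*6)) = 7459*(103 + (-22*3844 + 792)) = 7459*(103 + (-84568 + 792)) = 7459*(103 - 83776) = 7459*(-83673) = -624116907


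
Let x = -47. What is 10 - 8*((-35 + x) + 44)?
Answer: 314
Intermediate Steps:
10 - 8*((-35 + x) + 44) = 10 - 8*((-35 - 47) + 44) = 10 - 8*(-82 + 44) = 10 - 8*(-38) = 10 + 304 = 314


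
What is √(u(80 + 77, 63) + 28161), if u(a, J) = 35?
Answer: 2*√7049 ≈ 167.92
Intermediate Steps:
√(u(80 + 77, 63) + 28161) = √(35 + 28161) = √28196 = 2*√7049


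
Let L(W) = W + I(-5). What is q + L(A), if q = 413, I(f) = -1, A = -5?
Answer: 407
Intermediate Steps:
L(W) = -1 + W (L(W) = W - 1 = -1 + W)
q + L(A) = 413 + (-1 - 5) = 413 - 6 = 407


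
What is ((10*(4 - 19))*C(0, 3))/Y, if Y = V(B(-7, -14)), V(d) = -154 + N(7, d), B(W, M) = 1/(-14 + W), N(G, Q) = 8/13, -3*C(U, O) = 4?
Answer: -1300/997 ≈ -1.3039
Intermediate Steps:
C(U, O) = -4/3 (C(U, O) = -⅓*4 = -4/3)
N(G, Q) = 8/13 (N(G, Q) = 8*(1/13) = 8/13)
V(d) = -1994/13 (V(d) = -154 + 8/13 = -1994/13)
Y = -1994/13 ≈ -153.38
((10*(4 - 19))*C(0, 3))/Y = ((10*(4 - 19))*(-4/3))/(-1994/13) = ((10*(-15))*(-4/3))*(-13/1994) = -150*(-4/3)*(-13/1994) = 200*(-13/1994) = -1300/997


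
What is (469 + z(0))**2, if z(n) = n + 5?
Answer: 224676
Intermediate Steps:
z(n) = 5 + n
(469 + z(0))**2 = (469 + (5 + 0))**2 = (469 + 5)**2 = 474**2 = 224676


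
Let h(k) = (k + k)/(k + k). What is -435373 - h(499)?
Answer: -435374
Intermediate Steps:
h(k) = 1 (h(k) = (2*k)/((2*k)) = (2*k)*(1/(2*k)) = 1)
-435373 - h(499) = -435373 - 1*1 = -435373 - 1 = -435374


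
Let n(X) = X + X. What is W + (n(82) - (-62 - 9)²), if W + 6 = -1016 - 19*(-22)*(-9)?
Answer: -9661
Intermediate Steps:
n(X) = 2*X
W = -4784 (W = -6 + (-1016 - 19*(-22)*(-9)) = -6 + (-1016 - (-418)*(-9)) = -6 + (-1016 - 1*3762) = -6 + (-1016 - 3762) = -6 - 4778 = -4784)
W + (n(82) - (-62 - 9)²) = -4784 + (2*82 - (-62 - 9)²) = -4784 + (164 - 1*(-71)²) = -4784 + (164 - 1*5041) = -4784 + (164 - 5041) = -4784 - 4877 = -9661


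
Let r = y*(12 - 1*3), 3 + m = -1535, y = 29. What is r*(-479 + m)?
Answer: -526437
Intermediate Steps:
m = -1538 (m = -3 - 1535 = -1538)
r = 261 (r = 29*(12 - 1*3) = 29*(12 - 3) = 29*9 = 261)
r*(-479 + m) = 261*(-479 - 1538) = 261*(-2017) = -526437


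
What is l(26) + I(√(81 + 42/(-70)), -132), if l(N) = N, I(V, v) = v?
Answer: -106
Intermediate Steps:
l(26) + I(√(81 + 42/(-70)), -132) = 26 - 132 = -106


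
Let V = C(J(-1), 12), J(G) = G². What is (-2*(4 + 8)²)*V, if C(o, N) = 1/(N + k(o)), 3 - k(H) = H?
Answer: -144/7 ≈ -20.571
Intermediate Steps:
k(H) = 3 - H
C(o, N) = 1/(3 + N - o) (C(o, N) = 1/(N + (3 - o)) = 1/(3 + N - o))
V = 1/14 (V = 1/(3 + 12 - 1*(-1)²) = 1/(3 + 12 - 1*1) = 1/(3 + 12 - 1) = 1/14 ≈ 0.071429)
(-2*(4 + 8)²)*V = -2*(4 + 8)²*(1/14) = -2*12²*(1/14) = -2*144*(1/14) = -288*1/14 = -144/7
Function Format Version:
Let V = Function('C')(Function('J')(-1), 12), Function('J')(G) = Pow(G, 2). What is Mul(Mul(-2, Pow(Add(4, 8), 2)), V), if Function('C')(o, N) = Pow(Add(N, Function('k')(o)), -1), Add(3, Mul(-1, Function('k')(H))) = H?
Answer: Rational(-144, 7) ≈ -20.571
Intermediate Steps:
Function('k')(H) = Add(3, Mul(-1, H))
Function('C')(o, N) = Pow(Add(3, N, Mul(-1, o)), -1) (Function('C')(o, N) = Pow(Add(N, Add(3, Mul(-1, o))), -1) = Pow(Add(3, N, Mul(-1, o)), -1))
V = Rational(1, 14) (V = Pow(Add(3, 12, Mul(-1, Pow(-1, 2))), -1) = Pow(Add(3, 12, Mul(-1, 1)), -1) = Pow(Add(3, 12, -1), -1) = Pow(14, -1) = Rational(1, 14) ≈ 0.071429)
Mul(Mul(-2, Pow(Add(4, 8), 2)), V) = Mul(Mul(-2, Pow(Add(4, 8), 2)), Rational(1, 14)) = Mul(Mul(-2, Pow(12, 2)), Rational(1, 14)) = Mul(Mul(-2, 144), Rational(1, 14)) = Mul(-288, Rational(1, 14)) = Rational(-144, 7)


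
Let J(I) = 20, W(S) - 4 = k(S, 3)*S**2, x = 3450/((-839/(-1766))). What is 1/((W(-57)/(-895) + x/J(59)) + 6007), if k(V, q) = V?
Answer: 750905/4938708231 ≈ 0.00015204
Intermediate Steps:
x = 6092700/839 (x = 3450/((-839*(-1/1766))) = 3450/(839/1766) = 3450*(1766/839) = 6092700/839 ≈ 7261.9)
W(S) = 4 + S**3 (W(S) = 4 + S*S**2 = 4 + S**3)
1/((W(-57)/(-895) + x/J(59)) + 6007) = 1/(((4 + (-57)**3)/(-895) + (6092700/839)/20) + 6007) = 1/(((4 - 185193)*(-1/895) + (6092700/839)*(1/20)) + 6007) = 1/((-185189*(-1/895) + 304635/839) + 6007) = 1/((185189/895 + 304635/839) + 6007) = 1/(428021896/750905 + 6007) = 1/(4938708231/750905) = 750905/4938708231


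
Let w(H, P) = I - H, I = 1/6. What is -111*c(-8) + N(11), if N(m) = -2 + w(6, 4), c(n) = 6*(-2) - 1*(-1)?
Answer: 7279/6 ≈ 1213.2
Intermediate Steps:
I = ⅙ ≈ 0.16667
c(n) = -11 (c(n) = -12 + 1 = -11)
w(H, P) = ⅙ - H
N(m) = -47/6 (N(m) = -2 + (⅙ - 1*6) = -2 + (⅙ - 6) = -2 - 35/6 = -47/6)
-111*c(-8) + N(11) = -111*(-11) - 47/6 = 1221 - 47/6 = 7279/6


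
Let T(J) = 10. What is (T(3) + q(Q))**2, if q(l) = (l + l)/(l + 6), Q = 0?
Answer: 100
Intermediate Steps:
q(l) = 2*l/(6 + l) (q(l) = (2*l)/(6 + l) = 2*l/(6 + l))
(T(3) + q(Q))**2 = (10 + 2*0/(6 + 0))**2 = (10 + 2*0/6)**2 = (10 + 2*0*(1/6))**2 = (10 + 0)**2 = 10**2 = 100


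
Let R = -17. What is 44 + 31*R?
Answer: -483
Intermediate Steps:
44 + 31*R = 44 + 31*(-17) = 44 - 527 = -483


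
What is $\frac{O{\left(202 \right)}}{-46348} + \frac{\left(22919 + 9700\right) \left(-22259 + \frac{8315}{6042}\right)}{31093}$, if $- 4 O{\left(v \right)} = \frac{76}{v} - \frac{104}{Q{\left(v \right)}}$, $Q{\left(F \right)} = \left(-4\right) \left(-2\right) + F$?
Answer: $- \frac{718704853631612710241}{30779656174543080} \approx -23350.0$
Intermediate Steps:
$Q{\left(F \right)} = 8 + F$
$O{\left(v \right)} = - \frac{19}{v} + \frac{26}{8 + v}$ ($O{\left(v \right)} = - \frac{\frac{76}{v} - \frac{104}{8 + v}}{4} = - \frac{- \frac{104}{8 + v} + \frac{76}{v}}{4} = - \frac{19}{v} + \frac{26}{8 + v}$)
$\frac{O{\left(202 \right)}}{-46348} + \frac{\left(22919 + 9700\right) \left(-22259 + \frac{8315}{6042}\right)}{31093} = \frac{\frac{1}{202} \frac{1}{8 + 202} \left(-152 + 7 \cdot 202\right)}{-46348} + \frac{\left(22919 + 9700\right) \left(-22259 + \frac{8315}{6042}\right)}{31093} = \frac{-152 + 1414}{202 \cdot 210} \left(- \frac{1}{46348}\right) + 32619 \left(-22259 + 8315 \cdot \frac{1}{6042}\right) \frac{1}{31093} = \frac{1}{202} \cdot \frac{1}{210} \cdot 1262 \left(- \frac{1}{46348}\right) + 32619 \left(-22259 + \frac{8315}{6042}\right) \frac{1}{31093} = \frac{631}{21210} \left(- \frac{1}{46348}\right) + 32619 \left(- \frac{134480563}{6042}\right) \frac{1}{31093} = - \frac{631}{983041080} - \frac{1462207161499}{62621302} = - \frac{718704853631612710241}{30779656174543080}$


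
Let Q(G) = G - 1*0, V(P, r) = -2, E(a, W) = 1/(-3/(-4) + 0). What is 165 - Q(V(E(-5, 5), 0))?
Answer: 167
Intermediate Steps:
E(a, W) = 4/3 (E(a, W) = 1/(-3*(-¼) + 0) = 1/(¾ + 0) = 1/(¾) = 4/3)
Q(G) = G (Q(G) = G + 0 = G)
165 - Q(V(E(-5, 5), 0)) = 165 - 1*(-2) = 165 + 2 = 167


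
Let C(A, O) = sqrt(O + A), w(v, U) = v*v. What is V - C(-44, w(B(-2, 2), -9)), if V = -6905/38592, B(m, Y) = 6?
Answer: -6905/38592 - 2*I*sqrt(2) ≈ -0.17892 - 2.8284*I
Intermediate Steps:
w(v, U) = v**2
C(A, O) = sqrt(A + O)
V = -6905/38592 (V = -6905*1/38592 = -6905/38592 ≈ -0.17892)
V - C(-44, w(B(-2, 2), -9)) = -6905/38592 - sqrt(-44 + 6**2) = -6905/38592 - sqrt(-44 + 36) = -6905/38592 - sqrt(-8) = -6905/38592 - 2*I*sqrt(2)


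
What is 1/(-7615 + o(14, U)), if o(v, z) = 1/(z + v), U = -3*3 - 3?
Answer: -2/15229 ≈ -0.00013133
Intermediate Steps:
U = -12 (U = -9 - 3 = -12)
o(v, z) = 1/(v + z)
1/(-7615 + o(14, U)) = 1/(-7615 + 1/(14 - 12)) = 1/(-7615 + 1/2) = 1/(-15229/2) = -2/15229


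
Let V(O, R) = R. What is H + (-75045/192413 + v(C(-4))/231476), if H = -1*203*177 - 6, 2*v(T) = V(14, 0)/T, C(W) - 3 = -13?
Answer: -6914821026/192413 ≈ -35937.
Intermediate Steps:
C(W) = -10 (C(W) = 3 - 13 = -10)
v(T) = 0 (v(T) = (0/T)/2 = (½)*0 = 0)
H = -35937 (H = -203*177 - 6 = -35931 - 6 = -35937)
H + (-75045/192413 + v(C(-4))/231476) = -35937 + (-75045/192413 + 0/231476) = -35937 + (-75045*1/192413 + 0*(1/231476)) = -35937 + (-75045/192413 + 0) = -35937 - 75045/192413 = -6914821026/192413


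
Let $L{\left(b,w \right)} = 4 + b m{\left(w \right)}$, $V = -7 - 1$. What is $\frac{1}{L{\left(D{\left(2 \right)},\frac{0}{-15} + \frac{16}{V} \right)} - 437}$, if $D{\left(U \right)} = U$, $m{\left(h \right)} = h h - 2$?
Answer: $- \frac{1}{429} \approx -0.002331$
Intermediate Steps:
$m{\left(h \right)} = -2 + h^{2}$ ($m{\left(h \right)} = h^{2} - 2 = -2 + h^{2}$)
$V = -8$
$L{\left(b,w \right)} = 4 + b \left(-2 + w^{2}\right)$
$\frac{1}{L{\left(D{\left(2 \right)},\frac{0}{-15} + \frac{16}{V} \right)} - 437} = \frac{1}{\left(4 + 2 \left(-2 + \left(\frac{0}{-15} + \frac{16}{-8}\right)^{2}\right)\right) - 437} = \frac{1}{\left(4 + 2 \left(-2 + \left(0 \left(- \frac{1}{15}\right) + 16 \left(- \frac{1}{8}\right)\right)^{2}\right)\right) - 437} = \frac{1}{\left(4 + 2 \left(-2 + \left(0 - 2\right)^{2}\right)\right) - 437} = \frac{1}{\left(4 + 2 \left(-2 + \left(-2\right)^{2}\right)\right) - 437} = \frac{1}{\left(4 + 2 \left(-2 + 4\right)\right) - 437} = \frac{1}{\left(4 + 2 \cdot 2\right) - 437} = \frac{1}{\left(4 + 4\right) - 437} = \frac{1}{8 - 437} = \frac{1}{-429} = - \frac{1}{429}$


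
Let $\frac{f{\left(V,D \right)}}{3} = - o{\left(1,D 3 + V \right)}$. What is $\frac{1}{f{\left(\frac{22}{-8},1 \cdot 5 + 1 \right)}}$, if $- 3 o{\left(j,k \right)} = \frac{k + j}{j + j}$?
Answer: $\frac{8}{65} \approx 0.12308$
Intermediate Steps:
$o{\left(j,k \right)} = - \frac{j + k}{6 j}$ ($o{\left(j,k \right)} = - \frac{\left(k + j\right) \frac{1}{j + j}}{3} = - \frac{\left(j + k\right) \frac{1}{2 j}}{3} = - \frac{\frac{1}{2} \frac{1}{j} \left(j + k\right)}{3} = - \frac{j + k}{6 j}$)
$f{\left(V,D \right)} = \frac{1}{2} + \frac{V}{2} + \frac{3 D}{2}$ ($f{\left(V,D \right)} = 3 \left(- \frac{\left(-1\right) 1 - \left(D 3 + V\right)}{6 \cdot 1}\right) = 3 \left(- \frac{1 \left(-1 - \left(3 D + V\right)\right)}{6}\right) = 3 \left(- \frac{1 \left(-1 - \left(V + 3 D\right)\right)}{6}\right) = 3 \left(- \frac{1 \left(-1 - V - 3 D\right)}{6}\right) = 3 \left(- (- \frac{1}{6} - \frac{D}{2} - \frac{V}{6})\right) = 3 \left(\frac{1}{6} + \frac{D}{2} + \frac{V}{6}\right) = \frac{1}{2} + \frac{V}{2} + \frac{3 D}{2}$)
$\frac{1}{f{\left(\frac{22}{-8},1 \cdot 5 + 1 \right)}} = \frac{1}{\frac{1}{2} + \frac{22 \frac{1}{-8}}{2} + \frac{3 \left(1 \cdot 5 + 1\right)}{2}} = \frac{1}{\frac{1}{2} + \frac{22 \left(- \frac{1}{8}\right)}{2} + \frac{3 \left(5 + 1\right)}{2}} = \frac{1}{\frac{1}{2} + \frac{1}{2} \left(- \frac{11}{4}\right) + \frac{3}{2} \cdot 6} = \frac{1}{\frac{1}{2} - \frac{11}{8} + 9} = \frac{1}{\frac{65}{8}} = \frac{8}{65}$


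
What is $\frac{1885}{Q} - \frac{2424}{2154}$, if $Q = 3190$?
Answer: $- \frac{4221}{7898} \approx -0.53444$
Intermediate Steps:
$\frac{1885}{Q} - \frac{2424}{2154} = \frac{1885}{3190} - \frac{2424}{2154} = 1885 \cdot \frac{1}{3190} - \frac{404}{359} = \frac{13}{22} - \frac{404}{359} = - \frac{4221}{7898}$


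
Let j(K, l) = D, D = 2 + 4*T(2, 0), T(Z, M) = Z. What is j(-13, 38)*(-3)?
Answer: -30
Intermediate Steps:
D = 10 (D = 2 + 4*2 = 2 + 8 = 10)
j(K, l) = 10
j(-13, 38)*(-3) = 10*(-3) = -30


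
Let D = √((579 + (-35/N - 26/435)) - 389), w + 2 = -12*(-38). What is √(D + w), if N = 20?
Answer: √(343632600 + 20010*√269265)/870 ≈ 21.627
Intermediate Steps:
w = 454 (w = -2 - 12*(-38) = -2 + 456 = 454)
D = 23*√269265/870 (D = √((579 + (-35/20 - 26/435)) - 389) = √((579 + (-35*1/20 - 26*1/435)) - 389) = √((579 + (-7/4 - 26/435)) - 389) = √((579 - 3149/1740) - 389) = √(1004311/1740 - 389) = √(327451/1740) = 23*√269265/870 ≈ 13.718)
√(D + w) = √(23*√269265/870 + 454) = √(454 + 23*√269265/870)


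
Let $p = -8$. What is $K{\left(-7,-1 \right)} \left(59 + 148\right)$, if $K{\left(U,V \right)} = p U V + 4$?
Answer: $-10764$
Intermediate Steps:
$K{\left(U,V \right)} = 4 - 8 U V$ ($K{\left(U,V \right)} = - 8 U V + 4 = 4 - 8 U V$)
$K{\left(-7,-1 \right)} \left(59 + 148\right) = \left(4 - \left(-56\right) \left(-1\right)\right) \left(59 + 148\right) = \left(4 - 56\right) 207 = \left(-52\right) 207 = -10764$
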